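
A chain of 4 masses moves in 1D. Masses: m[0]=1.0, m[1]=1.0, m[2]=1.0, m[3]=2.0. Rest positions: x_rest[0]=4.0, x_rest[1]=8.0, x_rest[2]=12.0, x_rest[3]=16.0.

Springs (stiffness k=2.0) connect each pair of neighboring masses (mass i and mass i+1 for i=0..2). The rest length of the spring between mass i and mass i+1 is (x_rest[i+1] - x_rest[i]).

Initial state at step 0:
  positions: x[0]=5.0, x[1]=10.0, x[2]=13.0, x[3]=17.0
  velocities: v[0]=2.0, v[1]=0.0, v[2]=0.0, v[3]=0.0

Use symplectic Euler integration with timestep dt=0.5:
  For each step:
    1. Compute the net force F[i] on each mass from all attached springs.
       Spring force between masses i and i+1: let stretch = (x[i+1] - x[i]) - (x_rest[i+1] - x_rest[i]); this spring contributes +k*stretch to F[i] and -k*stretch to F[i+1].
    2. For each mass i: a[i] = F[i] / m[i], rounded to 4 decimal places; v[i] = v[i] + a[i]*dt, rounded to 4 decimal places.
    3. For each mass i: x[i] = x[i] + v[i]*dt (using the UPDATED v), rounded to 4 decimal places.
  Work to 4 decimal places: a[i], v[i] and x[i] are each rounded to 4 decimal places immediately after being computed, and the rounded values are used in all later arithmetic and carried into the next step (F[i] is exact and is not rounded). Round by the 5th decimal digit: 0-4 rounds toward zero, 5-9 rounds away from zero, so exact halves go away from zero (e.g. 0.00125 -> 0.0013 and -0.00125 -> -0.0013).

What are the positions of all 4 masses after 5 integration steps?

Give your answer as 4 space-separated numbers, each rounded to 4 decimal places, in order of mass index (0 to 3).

Answer: 6.1719 10.8047 14.7775 17.6232

Derivation:
Step 0: x=[5.0000 10.0000 13.0000 17.0000] v=[2.0000 0.0000 0.0000 0.0000]
Step 1: x=[6.5000 9.0000 13.5000 17.0000] v=[3.0000 -2.0000 1.0000 0.0000]
Step 2: x=[7.2500 9.0000 13.5000 17.1250] v=[1.5000 0.0000 0.0000 0.2500]
Step 3: x=[6.8750 10.3750 13.0625 17.3438] v=[-0.7500 2.7500 -0.8750 0.4375]
Step 4: x=[6.2500 11.3438 13.4219 17.4923] v=[-1.2500 1.9375 0.7188 0.2969]
Step 5: x=[6.1719 10.8047 14.7775 17.6232] v=[-0.1562 -1.0782 2.7111 0.2617]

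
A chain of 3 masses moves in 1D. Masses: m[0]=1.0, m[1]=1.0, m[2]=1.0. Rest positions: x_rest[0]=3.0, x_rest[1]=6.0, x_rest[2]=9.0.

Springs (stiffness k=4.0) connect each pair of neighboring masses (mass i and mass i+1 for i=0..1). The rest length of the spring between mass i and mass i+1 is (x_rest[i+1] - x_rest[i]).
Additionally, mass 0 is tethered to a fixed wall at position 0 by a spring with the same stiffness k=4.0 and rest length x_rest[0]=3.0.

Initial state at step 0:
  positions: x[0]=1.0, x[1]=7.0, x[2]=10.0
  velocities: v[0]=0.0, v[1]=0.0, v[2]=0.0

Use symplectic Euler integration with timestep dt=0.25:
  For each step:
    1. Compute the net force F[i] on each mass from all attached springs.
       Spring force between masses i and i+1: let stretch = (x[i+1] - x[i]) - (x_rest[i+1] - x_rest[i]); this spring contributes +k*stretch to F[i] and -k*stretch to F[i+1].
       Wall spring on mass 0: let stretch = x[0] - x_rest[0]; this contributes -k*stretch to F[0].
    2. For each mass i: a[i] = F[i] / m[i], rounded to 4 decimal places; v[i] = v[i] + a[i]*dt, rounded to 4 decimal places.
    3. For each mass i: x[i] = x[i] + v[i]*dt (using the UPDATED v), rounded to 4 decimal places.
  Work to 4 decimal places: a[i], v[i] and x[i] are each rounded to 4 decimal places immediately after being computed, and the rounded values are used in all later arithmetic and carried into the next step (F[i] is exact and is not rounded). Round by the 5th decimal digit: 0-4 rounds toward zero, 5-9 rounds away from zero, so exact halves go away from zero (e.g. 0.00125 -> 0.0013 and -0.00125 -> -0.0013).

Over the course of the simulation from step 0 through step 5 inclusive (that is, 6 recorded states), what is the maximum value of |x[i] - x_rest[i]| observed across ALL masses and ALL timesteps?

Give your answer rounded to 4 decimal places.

Answer: 2.0156

Derivation:
Step 0: x=[1.0000 7.0000 10.0000] v=[0.0000 0.0000 0.0000]
Step 1: x=[2.2500 6.2500 10.0000] v=[5.0000 -3.0000 0.0000]
Step 2: x=[3.9375 5.4375 9.8125] v=[6.7500 -3.2500 -0.7500]
Step 3: x=[5.0156 5.3438 9.2813] v=[4.3125 -0.3750 -2.1250]
Step 4: x=[4.9219 6.1524 8.5157] v=[-0.3749 3.2343 -3.0625]
Step 5: x=[3.9053 7.2442 7.9093] v=[-4.0663 4.3671 -2.4258]
Max displacement = 2.0156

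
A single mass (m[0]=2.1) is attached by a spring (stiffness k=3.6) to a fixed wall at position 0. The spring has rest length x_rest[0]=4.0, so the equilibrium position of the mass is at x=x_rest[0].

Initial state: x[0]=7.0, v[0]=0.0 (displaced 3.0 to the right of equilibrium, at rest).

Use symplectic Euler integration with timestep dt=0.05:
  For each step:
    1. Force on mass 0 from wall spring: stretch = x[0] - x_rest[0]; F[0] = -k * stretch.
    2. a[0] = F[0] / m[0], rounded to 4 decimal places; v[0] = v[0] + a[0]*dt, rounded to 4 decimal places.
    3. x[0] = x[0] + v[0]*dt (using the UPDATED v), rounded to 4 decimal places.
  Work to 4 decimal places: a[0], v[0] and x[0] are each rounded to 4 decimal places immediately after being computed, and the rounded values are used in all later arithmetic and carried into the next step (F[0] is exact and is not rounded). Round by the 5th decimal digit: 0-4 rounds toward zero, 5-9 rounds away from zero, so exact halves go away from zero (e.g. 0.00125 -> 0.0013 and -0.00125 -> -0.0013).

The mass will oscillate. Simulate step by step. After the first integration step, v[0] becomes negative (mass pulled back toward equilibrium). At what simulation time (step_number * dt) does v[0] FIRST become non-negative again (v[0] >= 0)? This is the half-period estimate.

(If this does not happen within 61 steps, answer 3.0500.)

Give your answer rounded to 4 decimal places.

Answer: 2.4000

Derivation:
Step 0: x=[7.0000] v=[0.0000]
Step 1: x=[6.9871] v=[-0.2571]
Step 2: x=[6.9614] v=[-0.5131]
Step 3: x=[6.9231] v=[-0.7669]
Step 4: x=[6.8722] v=[-1.0175]
Step 5: x=[6.8090] v=[-1.2637]
Step 6: x=[6.7338] v=[-1.5045]
Step 7: x=[6.6469] v=[-1.7388]
Step 8: x=[6.5486] v=[-1.9657]
Step 9: x=[6.4394] v=[-2.1842]
Step 10: x=[6.3197] v=[-2.3933]
Step 11: x=[6.1901] v=[-2.5921]
Step 12: x=[6.0511] v=[-2.7798]
Step 13: x=[5.9033] v=[-2.9556]
Step 14: x=[5.7474] v=[-3.1187]
Step 15: x=[5.5840] v=[-3.2685]
Step 16: x=[5.4138] v=[-3.4043]
Step 17: x=[5.2375] v=[-3.5255]
Step 18: x=[5.0559] v=[-3.6316]
Step 19: x=[4.8698] v=[-3.7221]
Step 20: x=[4.6800] v=[-3.7967]
Step 21: x=[4.4873] v=[-3.8550]
Step 22: x=[4.2925] v=[-3.8968]
Step 23: x=[4.0964] v=[-3.9219]
Step 24: x=[3.8999] v=[-3.9302]
Step 25: x=[3.7038] v=[-3.9216]
Step 26: x=[3.5090] v=[-3.8962]
Step 27: x=[3.3163] v=[-3.8541]
Step 28: x=[3.1265] v=[-3.7955]
Step 29: x=[2.9405] v=[-3.7206]
Step 30: x=[2.7590] v=[-3.6298]
Step 31: x=[2.5828] v=[-3.5234]
Step 32: x=[2.4127] v=[-3.4019]
Step 33: x=[2.2494] v=[-3.2658]
Step 34: x=[2.0936] v=[-3.1158]
Step 35: x=[1.9460] v=[-2.9524]
Step 36: x=[1.8072] v=[-2.7763]
Step 37: x=[1.6778] v=[-2.5883]
Step 38: x=[1.5583] v=[-2.3893]
Step 39: x=[1.4493] v=[-2.1800]
Step 40: x=[1.3512] v=[-1.9614]
Step 41: x=[1.2645] v=[-1.7344]
Step 42: x=[1.1895] v=[-1.4999]
Step 43: x=[1.1266] v=[-1.2590]
Step 44: x=[1.0760] v=[-1.0127]
Step 45: x=[1.0379] v=[-0.7621]
Step 46: x=[1.0125] v=[-0.5082]
Step 47: x=[0.9999] v=[-0.2521]
Step 48: x=[1.0002] v=[0.0051]
First v>=0 after going negative at step 48, time=2.4000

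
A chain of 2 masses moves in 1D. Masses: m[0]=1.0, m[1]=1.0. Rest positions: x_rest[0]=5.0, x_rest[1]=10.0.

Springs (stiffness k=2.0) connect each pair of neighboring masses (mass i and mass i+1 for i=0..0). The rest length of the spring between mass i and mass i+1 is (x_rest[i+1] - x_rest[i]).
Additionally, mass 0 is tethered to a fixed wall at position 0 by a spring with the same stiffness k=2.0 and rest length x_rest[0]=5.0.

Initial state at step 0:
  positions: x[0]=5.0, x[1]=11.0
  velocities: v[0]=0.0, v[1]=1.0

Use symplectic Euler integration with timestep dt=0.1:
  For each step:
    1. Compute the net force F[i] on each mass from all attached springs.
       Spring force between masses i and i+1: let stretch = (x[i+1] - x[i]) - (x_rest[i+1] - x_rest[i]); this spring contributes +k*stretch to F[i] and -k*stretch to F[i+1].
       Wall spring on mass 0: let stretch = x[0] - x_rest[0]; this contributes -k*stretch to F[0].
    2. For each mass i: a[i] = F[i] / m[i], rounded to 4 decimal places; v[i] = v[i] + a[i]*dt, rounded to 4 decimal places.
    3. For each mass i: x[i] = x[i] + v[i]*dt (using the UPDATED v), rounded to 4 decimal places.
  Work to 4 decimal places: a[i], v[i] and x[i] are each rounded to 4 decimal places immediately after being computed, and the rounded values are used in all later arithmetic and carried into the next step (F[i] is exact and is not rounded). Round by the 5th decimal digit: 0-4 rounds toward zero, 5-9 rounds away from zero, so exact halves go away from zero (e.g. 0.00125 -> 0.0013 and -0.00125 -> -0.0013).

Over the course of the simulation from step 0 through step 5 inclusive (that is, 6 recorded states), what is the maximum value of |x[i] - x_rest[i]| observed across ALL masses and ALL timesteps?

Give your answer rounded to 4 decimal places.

Step 0: x=[5.0000 11.0000] v=[0.0000 1.0000]
Step 1: x=[5.0200 11.0800] v=[0.2000 0.8000]
Step 2: x=[5.0608 11.1388] v=[0.4080 0.5880]
Step 3: x=[5.1219 11.1760] v=[0.6114 0.3724]
Step 4: x=[5.2017 11.1922] v=[0.7978 0.1616]
Step 5: x=[5.2973 11.1886] v=[0.9556 -0.0365]
Max displacement = 1.1922

Answer: 1.1922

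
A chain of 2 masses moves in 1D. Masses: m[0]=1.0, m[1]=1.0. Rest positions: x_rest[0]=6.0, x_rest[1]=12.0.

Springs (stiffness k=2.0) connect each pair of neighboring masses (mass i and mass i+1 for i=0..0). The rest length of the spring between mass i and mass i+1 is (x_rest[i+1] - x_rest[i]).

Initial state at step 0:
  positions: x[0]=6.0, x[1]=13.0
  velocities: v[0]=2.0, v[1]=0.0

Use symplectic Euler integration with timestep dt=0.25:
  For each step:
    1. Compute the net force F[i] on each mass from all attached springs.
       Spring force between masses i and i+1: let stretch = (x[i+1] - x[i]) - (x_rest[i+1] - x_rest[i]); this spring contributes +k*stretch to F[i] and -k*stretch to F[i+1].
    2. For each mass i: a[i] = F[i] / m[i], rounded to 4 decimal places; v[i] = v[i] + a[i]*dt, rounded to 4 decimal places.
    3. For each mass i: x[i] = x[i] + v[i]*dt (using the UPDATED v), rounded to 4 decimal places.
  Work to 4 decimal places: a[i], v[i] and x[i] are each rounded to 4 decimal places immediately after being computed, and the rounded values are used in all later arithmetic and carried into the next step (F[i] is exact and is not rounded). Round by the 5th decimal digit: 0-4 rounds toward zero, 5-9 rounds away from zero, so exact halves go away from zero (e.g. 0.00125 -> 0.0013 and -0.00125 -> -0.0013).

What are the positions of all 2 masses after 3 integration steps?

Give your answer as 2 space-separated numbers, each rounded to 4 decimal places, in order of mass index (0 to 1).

Step 0: x=[6.0000 13.0000] v=[2.0000 0.0000]
Step 1: x=[6.6250 12.8750] v=[2.5000 -0.5000]
Step 2: x=[7.2813 12.7188] v=[2.6250 -0.6250]
Step 3: x=[7.8673 12.6329] v=[2.3438 -0.3438]

Answer: 7.8673 12.6329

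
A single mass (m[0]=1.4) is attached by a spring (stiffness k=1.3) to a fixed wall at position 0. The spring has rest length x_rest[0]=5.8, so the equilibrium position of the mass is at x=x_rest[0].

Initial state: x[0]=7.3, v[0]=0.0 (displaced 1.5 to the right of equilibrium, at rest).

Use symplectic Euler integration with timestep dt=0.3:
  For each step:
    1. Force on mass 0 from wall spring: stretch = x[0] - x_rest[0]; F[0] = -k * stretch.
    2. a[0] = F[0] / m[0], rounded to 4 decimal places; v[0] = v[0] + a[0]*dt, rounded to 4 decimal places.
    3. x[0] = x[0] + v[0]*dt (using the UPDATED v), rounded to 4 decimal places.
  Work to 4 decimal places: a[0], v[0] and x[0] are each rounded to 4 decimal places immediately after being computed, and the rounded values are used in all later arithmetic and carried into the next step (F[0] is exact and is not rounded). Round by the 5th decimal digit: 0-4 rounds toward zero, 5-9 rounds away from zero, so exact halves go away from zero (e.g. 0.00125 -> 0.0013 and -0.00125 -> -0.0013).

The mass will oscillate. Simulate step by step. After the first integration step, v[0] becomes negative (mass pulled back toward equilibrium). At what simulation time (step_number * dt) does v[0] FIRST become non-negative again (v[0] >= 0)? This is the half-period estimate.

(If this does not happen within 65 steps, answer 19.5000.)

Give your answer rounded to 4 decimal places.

Answer: 3.3000

Derivation:
Step 0: x=[7.3000] v=[0.0000]
Step 1: x=[7.1746] v=[-0.4179]
Step 2: x=[6.9344] v=[-0.8008]
Step 3: x=[6.5994] v=[-1.1168]
Step 4: x=[6.1976] v=[-1.3395]
Step 5: x=[5.7625] v=[-1.4503]
Step 6: x=[5.3305] v=[-1.4399]
Step 7: x=[4.9378] v=[-1.3091]
Step 8: x=[4.6171] v=[-1.0689]
Step 9: x=[4.3953] v=[-0.7394]
Step 10: x=[4.2909] v=[-0.3481]
Step 11: x=[4.3126] v=[0.0723]
First v>=0 after going negative at step 11, time=3.3000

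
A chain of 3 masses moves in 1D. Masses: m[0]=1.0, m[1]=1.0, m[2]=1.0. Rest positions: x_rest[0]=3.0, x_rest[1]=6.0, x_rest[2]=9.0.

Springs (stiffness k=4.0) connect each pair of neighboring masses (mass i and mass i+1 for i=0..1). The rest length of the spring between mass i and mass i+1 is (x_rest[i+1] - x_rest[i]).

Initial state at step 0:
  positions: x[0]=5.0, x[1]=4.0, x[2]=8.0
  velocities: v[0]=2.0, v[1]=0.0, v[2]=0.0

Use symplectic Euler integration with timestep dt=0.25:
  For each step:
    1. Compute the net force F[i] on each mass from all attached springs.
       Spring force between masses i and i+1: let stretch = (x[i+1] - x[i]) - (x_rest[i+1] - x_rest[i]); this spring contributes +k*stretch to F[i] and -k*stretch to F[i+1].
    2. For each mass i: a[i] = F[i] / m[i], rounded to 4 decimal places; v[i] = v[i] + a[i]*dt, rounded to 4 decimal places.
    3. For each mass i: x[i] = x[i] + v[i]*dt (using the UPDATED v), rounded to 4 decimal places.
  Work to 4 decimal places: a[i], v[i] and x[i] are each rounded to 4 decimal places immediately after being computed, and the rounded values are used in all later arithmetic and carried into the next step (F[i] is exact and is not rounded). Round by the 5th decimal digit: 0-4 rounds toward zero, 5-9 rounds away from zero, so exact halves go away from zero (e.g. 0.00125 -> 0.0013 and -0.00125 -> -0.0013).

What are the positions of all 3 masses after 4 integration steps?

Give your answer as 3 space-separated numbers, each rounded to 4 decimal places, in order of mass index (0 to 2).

Step 0: x=[5.0000 4.0000 8.0000] v=[2.0000 0.0000 0.0000]
Step 1: x=[4.5000 5.2500 7.7500] v=[-2.0000 5.0000 -1.0000]
Step 2: x=[3.4375 6.9375 7.6250] v=[-4.2500 6.7500 -0.5000]
Step 3: x=[2.5000 7.9219 8.0781] v=[-3.7500 3.9375 1.8125]
Step 4: x=[2.1680 7.5899 9.2422] v=[-1.3281 -1.3282 4.6563]

Answer: 2.1680 7.5899 9.2422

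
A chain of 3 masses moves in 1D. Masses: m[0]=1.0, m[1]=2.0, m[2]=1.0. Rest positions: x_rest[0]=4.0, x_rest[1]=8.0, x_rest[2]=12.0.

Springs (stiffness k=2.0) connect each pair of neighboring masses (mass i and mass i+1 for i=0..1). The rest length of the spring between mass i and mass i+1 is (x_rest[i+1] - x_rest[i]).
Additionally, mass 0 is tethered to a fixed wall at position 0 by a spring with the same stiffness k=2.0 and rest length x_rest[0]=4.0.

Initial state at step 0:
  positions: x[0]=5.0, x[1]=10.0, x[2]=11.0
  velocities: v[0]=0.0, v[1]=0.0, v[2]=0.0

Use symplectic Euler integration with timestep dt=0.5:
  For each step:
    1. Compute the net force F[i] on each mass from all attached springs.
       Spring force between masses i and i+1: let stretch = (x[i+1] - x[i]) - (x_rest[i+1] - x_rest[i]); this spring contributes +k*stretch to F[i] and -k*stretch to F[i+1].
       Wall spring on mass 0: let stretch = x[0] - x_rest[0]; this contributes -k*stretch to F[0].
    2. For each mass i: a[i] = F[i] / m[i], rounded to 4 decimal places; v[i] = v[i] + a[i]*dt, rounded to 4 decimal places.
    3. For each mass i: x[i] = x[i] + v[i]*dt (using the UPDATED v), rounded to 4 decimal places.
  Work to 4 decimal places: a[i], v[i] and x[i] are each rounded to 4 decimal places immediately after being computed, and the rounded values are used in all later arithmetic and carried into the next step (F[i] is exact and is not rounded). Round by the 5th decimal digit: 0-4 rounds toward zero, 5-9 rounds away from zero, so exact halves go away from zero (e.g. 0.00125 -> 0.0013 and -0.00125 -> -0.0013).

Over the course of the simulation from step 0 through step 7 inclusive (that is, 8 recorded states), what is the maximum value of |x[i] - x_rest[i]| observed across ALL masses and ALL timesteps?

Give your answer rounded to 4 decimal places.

Step 0: x=[5.0000 10.0000 11.0000] v=[0.0000 0.0000 0.0000]
Step 1: x=[5.0000 9.0000 12.5000] v=[0.0000 -2.0000 3.0000]
Step 2: x=[4.5000 7.8750 14.2500] v=[-1.0000 -2.2500 3.5000]
Step 3: x=[3.4375 7.5000 14.8125] v=[-2.1250 -0.7500 1.1250]
Step 4: x=[2.6875 7.9375 13.7188] v=[-1.5000 0.8750 -2.1875]
Step 5: x=[3.2188 8.5079 11.7344] v=[1.0625 1.1407 -3.9688]
Step 6: x=[4.7852 8.5626 10.1368] v=[3.1328 0.1094 -3.1953]
Step 7: x=[5.8477 8.0665 9.7521] v=[2.1250 -0.9922 -0.7695]
Max displacement = 2.8125

Answer: 2.8125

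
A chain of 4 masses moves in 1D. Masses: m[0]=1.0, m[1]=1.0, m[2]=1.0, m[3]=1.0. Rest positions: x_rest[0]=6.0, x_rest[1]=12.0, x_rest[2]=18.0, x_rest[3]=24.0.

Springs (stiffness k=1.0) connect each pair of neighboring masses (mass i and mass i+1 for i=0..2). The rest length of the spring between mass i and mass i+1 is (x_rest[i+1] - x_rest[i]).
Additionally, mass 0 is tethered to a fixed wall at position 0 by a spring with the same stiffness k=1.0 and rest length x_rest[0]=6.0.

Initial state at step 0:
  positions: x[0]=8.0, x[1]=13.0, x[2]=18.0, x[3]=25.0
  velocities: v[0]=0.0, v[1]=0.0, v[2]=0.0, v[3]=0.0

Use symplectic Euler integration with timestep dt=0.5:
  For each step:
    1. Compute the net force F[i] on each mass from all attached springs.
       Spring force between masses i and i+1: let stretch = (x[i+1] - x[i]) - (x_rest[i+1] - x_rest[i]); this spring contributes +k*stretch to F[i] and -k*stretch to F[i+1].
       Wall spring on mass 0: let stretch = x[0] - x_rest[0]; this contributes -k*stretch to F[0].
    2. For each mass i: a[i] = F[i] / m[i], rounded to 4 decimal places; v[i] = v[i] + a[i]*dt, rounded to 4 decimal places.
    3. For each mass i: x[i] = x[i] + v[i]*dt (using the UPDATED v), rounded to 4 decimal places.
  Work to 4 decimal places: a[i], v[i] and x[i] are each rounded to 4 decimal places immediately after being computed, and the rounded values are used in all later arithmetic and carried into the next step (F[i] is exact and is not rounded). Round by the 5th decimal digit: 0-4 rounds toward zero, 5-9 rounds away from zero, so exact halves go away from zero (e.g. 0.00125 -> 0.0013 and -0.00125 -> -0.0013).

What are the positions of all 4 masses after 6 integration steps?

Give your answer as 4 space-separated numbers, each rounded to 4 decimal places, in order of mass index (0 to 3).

Answer: 5.8721 11.4769 17.9969 25.3937

Derivation:
Step 0: x=[8.0000 13.0000 18.0000 25.0000] v=[0.0000 0.0000 0.0000 0.0000]
Step 1: x=[7.2500 13.0000 18.5000 24.7500] v=[-1.5000 0.0000 1.0000 -0.5000]
Step 2: x=[6.1250 12.9375 19.1875 24.4375] v=[-2.2500 -0.1250 1.3750 -0.6250]
Step 3: x=[5.1719 12.7344 19.6250 24.3125] v=[-1.9063 -0.4063 0.8750 -0.2500]
Step 4: x=[4.8164 12.3633 19.5117 24.5157] v=[-0.7110 -0.7423 -0.2266 0.4063]
Step 5: x=[5.1436 11.8925 18.8623 24.9679] v=[0.6543 -0.9416 -1.2988 0.9043]
Step 6: x=[5.8721 11.4769 17.9969 25.3937] v=[1.4570 -0.8312 -1.7309 0.8515]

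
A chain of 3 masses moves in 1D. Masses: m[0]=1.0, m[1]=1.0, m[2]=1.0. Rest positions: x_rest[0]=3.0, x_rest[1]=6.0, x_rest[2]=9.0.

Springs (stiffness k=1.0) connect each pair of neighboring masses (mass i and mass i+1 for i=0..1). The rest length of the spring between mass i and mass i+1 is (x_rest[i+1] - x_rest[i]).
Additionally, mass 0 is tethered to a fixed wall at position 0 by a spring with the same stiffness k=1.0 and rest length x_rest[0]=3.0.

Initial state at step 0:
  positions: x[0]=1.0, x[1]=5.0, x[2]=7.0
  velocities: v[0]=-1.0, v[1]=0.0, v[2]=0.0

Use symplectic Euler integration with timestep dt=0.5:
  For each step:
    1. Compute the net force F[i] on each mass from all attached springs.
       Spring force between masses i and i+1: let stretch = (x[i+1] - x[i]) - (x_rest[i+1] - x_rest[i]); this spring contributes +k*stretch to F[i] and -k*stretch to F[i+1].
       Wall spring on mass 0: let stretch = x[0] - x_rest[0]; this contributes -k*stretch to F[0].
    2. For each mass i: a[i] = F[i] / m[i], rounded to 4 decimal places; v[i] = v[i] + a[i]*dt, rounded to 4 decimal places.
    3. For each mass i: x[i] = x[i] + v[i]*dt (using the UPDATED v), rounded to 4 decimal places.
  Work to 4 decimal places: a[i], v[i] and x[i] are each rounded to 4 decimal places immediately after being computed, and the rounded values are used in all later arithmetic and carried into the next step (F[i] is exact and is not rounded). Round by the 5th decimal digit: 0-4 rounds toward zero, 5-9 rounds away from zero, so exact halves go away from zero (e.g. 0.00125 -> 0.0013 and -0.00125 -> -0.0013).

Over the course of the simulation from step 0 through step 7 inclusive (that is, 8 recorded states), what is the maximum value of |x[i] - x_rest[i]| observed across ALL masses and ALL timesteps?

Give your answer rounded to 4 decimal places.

Answer: 2.2969

Derivation:
Step 0: x=[1.0000 5.0000 7.0000] v=[-1.0000 0.0000 0.0000]
Step 1: x=[1.2500 4.5000 7.2500] v=[0.5000 -1.0000 0.5000]
Step 2: x=[2.0000 3.8750 7.5625] v=[1.5000 -1.2500 0.6250]
Step 3: x=[2.7188 3.7031 7.7032] v=[1.4375 -0.3438 0.2813]
Step 4: x=[3.0040 4.2852 7.5938] v=[0.5703 1.1641 -0.2188]
Step 5: x=[2.8585 5.3741 7.4073] v=[-0.2911 2.1778 -0.3731]
Step 6: x=[2.6272 6.3424 7.4625] v=[-0.4626 1.9366 0.1103]
Step 7: x=[2.6679 6.6620 7.9877] v=[0.0814 0.6391 1.0503]
Max displacement = 2.2969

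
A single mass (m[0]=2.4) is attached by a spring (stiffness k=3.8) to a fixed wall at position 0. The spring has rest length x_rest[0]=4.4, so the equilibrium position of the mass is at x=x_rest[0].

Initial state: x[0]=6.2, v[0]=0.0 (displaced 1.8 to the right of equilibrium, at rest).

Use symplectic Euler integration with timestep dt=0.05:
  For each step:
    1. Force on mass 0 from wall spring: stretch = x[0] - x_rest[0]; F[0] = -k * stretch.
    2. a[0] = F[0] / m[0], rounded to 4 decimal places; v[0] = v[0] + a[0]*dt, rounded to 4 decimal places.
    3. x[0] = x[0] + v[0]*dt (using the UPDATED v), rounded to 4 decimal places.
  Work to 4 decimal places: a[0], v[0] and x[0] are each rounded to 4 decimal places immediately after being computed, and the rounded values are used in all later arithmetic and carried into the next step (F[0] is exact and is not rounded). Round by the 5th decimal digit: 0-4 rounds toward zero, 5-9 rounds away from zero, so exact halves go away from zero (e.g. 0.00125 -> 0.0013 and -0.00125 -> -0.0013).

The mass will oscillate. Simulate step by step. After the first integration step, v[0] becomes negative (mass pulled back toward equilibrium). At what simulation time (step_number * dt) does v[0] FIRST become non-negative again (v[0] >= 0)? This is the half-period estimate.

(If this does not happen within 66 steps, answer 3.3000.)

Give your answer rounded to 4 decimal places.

Step 0: x=[6.2000] v=[0.0000]
Step 1: x=[6.1929] v=[-0.1425]
Step 2: x=[6.1787] v=[-0.2844]
Step 3: x=[6.1574] v=[-0.4252]
Step 4: x=[6.1292] v=[-0.5643]
Step 5: x=[6.0941] v=[-0.7012]
Step 6: x=[6.0523] v=[-0.8353]
Step 7: x=[6.0040] v=[-0.9661]
Step 8: x=[5.9493] v=[-1.0931]
Step 9: x=[5.8885] v=[-1.2158]
Step 10: x=[5.8218] v=[-1.3336]
Step 11: x=[5.7495] v=[-1.4462]
Step 12: x=[5.6719] v=[-1.5530]
Step 13: x=[5.5892] v=[-1.6537]
Step 14: x=[5.5018] v=[-1.7478]
Step 15: x=[5.4101] v=[-1.8350]
Step 16: x=[5.3144] v=[-1.9150]
Step 17: x=[5.2150] v=[-1.9874]
Step 18: x=[5.1124] v=[-2.0519]
Step 19: x=[5.0070] v=[-2.1083]
Step 20: x=[4.8992] v=[-2.1564]
Step 21: x=[4.7894] v=[-2.1959]
Step 22: x=[4.6781] v=[-2.2267]
Step 23: x=[4.5657] v=[-2.2487]
Step 24: x=[4.4526] v=[-2.2618]
Step 25: x=[4.3393] v=[-2.2660]
Step 26: x=[4.2262] v=[-2.2612]
Step 27: x=[4.1138] v=[-2.2474]
Step 28: x=[4.0026] v=[-2.2247]
Step 29: x=[3.8929] v=[-2.1932]
Step 30: x=[3.7852] v=[-2.1531]
Step 31: x=[3.6800] v=[-2.1044]
Step 32: x=[3.5776] v=[-2.0474]
Step 33: x=[3.4785] v=[-1.9823]
Step 34: x=[3.3830] v=[-1.9094]
Step 35: x=[3.2916] v=[-1.8289]
Step 36: x=[3.2045] v=[-1.7412]
Step 37: x=[3.1222] v=[-1.6466]
Step 38: x=[3.0449] v=[-1.5454]
Step 39: x=[2.9730] v=[-1.4381]
Step 40: x=[2.9067] v=[-1.3251]
Step 41: x=[2.8464] v=[-1.2069]
Step 42: x=[2.7922] v=[-1.0839]
Step 43: x=[2.7444] v=[-0.9566]
Step 44: x=[2.7031] v=[-0.8255]
Step 45: x=[2.6685] v=[-0.6912]
Step 46: x=[2.6408] v=[-0.5541]
Step 47: x=[2.6201] v=[-0.4148]
Step 48: x=[2.6064] v=[-0.2739]
Step 49: x=[2.5998] v=[-0.1319]
Step 50: x=[2.6003] v=[0.0106]
First v>=0 after going negative at step 50, time=2.5000

Answer: 2.5000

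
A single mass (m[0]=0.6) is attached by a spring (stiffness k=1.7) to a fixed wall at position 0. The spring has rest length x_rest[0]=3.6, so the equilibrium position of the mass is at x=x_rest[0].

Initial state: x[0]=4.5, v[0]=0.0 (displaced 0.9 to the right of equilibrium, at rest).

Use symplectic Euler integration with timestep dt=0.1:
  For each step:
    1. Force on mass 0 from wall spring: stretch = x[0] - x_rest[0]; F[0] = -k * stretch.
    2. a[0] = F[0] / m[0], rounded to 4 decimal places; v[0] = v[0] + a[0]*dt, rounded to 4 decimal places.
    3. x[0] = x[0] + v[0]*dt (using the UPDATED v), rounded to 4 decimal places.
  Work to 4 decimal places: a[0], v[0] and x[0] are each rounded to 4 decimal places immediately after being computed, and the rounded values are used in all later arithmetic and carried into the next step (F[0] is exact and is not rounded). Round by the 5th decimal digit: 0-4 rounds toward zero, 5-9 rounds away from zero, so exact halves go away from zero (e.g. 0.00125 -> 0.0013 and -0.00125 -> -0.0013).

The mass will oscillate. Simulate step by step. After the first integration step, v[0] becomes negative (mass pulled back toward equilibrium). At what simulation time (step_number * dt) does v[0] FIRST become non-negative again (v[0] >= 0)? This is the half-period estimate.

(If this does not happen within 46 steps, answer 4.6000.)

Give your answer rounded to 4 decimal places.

Step 0: x=[4.5000] v=[0.0000]
Step 1: x=[4.4745] v=[-0.2550]
Step 2: x=[4.4242] v=[-0.5028]
Step 3: x=[4.3506] v=[-0.7363]
Step 4: x=[4.2557] v=[-0.9490]
Step 5: x=[4.1422] v=[-1.1348]
Step 6: x=[4.0134] v=[-1.2884]
Step 7: x=[3.8729] v=[-1.4055]
Step 8: x=[3.7246] v=[-1.4828]
Step 9: x=[3.5728] v=[-1.5181]
Step 10: x=[3.4218] v=[-1.5104]
Step 11: x=[3.2758] v=[-1.4599]
Step 12: x=[3.1390] v=[-1.3680]
Step 13: x=[3.0153] v=[-1.2374]
Step 14: x=[2.9081] v=[-1.0717]
Step 15: x=[2.8205] v=[-0.8757]
Step 16: x=[2.7550] v=[-0.6548]
Step 17: x=[2.7135] v=[-0.4154]
Step 18: x=[2.6971] v=[-0.1642]
Step 19: x=[2.7063] v=[0.0916]
First v>=0 after going negative at step 19, time=1.9000

Answer: 1.9000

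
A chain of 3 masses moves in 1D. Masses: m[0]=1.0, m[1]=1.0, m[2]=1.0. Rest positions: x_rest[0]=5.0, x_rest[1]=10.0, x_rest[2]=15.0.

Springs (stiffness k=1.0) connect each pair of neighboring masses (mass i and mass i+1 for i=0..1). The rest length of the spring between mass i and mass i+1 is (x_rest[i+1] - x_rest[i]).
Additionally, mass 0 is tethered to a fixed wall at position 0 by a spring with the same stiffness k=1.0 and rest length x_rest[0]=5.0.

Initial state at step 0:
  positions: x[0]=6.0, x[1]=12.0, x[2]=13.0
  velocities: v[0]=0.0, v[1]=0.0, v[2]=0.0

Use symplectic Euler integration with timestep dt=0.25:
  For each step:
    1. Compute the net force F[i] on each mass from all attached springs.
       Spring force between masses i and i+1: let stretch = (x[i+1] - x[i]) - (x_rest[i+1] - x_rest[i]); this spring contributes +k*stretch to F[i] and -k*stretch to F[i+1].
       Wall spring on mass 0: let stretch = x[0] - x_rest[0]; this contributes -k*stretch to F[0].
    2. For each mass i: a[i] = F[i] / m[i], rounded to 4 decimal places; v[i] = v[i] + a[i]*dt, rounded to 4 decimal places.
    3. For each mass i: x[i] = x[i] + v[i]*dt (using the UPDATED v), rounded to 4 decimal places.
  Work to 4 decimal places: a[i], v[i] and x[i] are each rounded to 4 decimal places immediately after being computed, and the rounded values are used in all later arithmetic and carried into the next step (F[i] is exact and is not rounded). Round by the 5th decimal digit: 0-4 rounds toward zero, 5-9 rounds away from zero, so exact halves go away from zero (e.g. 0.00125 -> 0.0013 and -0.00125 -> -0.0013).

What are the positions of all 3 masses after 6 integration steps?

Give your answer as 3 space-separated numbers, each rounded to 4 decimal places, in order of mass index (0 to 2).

Step 0: x=[6.0000 12.0000 13.0000] v=[0.0000 0.0000 0.0000]
Step 1: x=[6.0000 11.6875 13.2500] v=[0.0000 -1.2500 1.0000]
Step 2: x=[5.9805 11.1172 13.7149] v=[-0.0781 -2.2813 1.8594]
Step 3: x=[5.9082 10.3882 14.3299] v=[-0.2891 -2.9161 2.4600]
Step 4: x=[5.7467 9.6255 15.0111] v=[-0.6462 -3.0507 2.7246]
Step 5: x=[5.4684 8.9570 15.6682] v=[-1.1132 -2.6740 2.6282]
Step 6: x=[5.0664 8.4899 16.2183] v=[-1.6082 -1.8684 2.2004]

Answer: 5.0664 8.4899 16.2183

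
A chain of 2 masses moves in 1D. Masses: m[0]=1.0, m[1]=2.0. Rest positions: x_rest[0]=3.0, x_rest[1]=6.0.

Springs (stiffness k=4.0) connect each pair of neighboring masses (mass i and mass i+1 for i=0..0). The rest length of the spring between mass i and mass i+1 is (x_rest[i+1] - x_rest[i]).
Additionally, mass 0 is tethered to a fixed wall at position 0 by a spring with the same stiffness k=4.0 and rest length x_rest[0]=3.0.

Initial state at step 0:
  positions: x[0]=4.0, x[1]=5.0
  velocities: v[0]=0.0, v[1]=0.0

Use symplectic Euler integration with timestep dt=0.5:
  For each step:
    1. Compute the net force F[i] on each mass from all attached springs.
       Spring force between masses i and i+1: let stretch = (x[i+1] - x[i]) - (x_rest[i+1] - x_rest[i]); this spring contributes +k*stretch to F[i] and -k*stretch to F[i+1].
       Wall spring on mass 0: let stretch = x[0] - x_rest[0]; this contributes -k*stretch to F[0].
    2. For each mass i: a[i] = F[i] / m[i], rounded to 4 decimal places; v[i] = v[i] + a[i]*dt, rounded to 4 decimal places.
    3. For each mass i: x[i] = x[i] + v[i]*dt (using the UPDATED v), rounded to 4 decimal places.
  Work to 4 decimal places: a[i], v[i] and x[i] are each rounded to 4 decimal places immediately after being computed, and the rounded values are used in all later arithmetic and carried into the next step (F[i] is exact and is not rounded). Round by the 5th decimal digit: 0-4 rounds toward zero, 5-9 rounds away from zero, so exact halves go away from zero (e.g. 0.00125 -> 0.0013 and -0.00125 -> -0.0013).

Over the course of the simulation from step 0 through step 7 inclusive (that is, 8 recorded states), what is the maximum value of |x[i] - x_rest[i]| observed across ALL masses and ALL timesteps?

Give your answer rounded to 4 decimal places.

Step 0: x=[4.0000 5.0000] v=[0.0000 0.0000]
Step 1: x=[1.0000 6.0000] v=[-6.0000 2.0000]
Step 2: x=[2.0000 6.0000] v=[2.0000 0.0000]
Step 3: x=[5.0000 5.5000] v=[6.0000 -1.0000]
Step 4: x=[3.5000 6.2500] v=[-3.0000 1.5000]
Step 5: x=[1.2500 7.1250] v=[-4.5000 1.7500]
Step 6: x=[3.6250 6.5625] v=[4.7500 -1.1250]
Step 7: x=[5.3125 6.0313] v=[3.3750 -1.0625]
Max displacement = 2.3125

Answer: 2.3125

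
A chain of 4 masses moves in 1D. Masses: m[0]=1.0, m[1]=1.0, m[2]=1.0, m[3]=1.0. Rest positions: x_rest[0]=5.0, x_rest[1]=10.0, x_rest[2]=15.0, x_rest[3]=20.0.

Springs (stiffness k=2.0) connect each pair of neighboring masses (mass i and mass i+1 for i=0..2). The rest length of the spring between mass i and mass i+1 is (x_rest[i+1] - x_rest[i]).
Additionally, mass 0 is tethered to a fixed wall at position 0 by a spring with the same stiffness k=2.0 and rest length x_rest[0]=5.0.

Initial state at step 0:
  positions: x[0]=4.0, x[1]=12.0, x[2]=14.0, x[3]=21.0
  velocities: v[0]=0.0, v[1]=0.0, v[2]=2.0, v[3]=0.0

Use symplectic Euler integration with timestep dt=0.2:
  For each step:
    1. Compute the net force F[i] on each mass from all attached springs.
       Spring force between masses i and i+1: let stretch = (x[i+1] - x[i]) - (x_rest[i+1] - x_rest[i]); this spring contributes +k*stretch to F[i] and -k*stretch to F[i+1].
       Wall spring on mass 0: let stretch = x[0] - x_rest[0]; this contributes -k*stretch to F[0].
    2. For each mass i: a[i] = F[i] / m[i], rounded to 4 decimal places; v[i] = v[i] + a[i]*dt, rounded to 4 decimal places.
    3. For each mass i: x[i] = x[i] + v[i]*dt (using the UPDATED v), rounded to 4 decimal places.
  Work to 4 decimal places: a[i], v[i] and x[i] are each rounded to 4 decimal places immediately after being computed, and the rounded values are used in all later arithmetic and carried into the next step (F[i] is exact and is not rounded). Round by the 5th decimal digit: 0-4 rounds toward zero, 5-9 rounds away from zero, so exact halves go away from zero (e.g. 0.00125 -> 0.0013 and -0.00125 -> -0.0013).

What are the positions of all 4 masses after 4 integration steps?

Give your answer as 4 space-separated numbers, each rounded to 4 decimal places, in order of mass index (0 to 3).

Answer: 6.0387 9.2231 17.5403 20.2618

Derivation:
Step 0: x=[4.0000 12.0000 14.0000 21.0000] v=[0.0000 0.0000 2.0000 0.0000]
Step 1: x=[4.3200 11.5200 14.8000 20.8400] v=[1.6000 -2.4000 4.0000 -0.8000]
Step 2: x=[4.8704 10.7264 15.8208 20.5968] v=[2.7520 -3.9680 5.1040 -1.2160]
Step 3: x=[5.4996 9.8719 16.8161 20.3715] v=[3.1462 -4.2726 4.9766 -1.1264]
Step 4: x=[6.0387 9.2231 17.5403 20.2618] v=[2.6953 -3.2438 3.6211 -0.5486]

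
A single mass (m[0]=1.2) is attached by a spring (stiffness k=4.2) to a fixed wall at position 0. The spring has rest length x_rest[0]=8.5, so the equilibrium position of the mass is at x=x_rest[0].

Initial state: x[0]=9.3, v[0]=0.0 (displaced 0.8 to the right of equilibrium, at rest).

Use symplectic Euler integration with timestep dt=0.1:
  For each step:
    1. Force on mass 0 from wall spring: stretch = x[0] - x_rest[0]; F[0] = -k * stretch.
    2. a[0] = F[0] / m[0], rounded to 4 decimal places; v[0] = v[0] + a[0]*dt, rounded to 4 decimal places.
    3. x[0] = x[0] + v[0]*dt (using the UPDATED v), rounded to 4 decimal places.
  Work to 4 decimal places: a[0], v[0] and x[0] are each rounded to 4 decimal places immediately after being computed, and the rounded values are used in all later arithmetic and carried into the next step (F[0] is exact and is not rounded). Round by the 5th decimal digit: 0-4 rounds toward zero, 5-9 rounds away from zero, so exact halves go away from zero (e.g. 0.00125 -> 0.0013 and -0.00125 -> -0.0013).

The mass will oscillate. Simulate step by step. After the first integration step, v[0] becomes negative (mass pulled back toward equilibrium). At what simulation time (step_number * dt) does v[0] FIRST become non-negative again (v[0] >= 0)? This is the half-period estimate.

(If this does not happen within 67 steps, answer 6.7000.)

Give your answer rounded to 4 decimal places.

Step 0: x=[9.3000] v=[0.0000]
Step 1: x=[9.2720] v=[-0.2800]
Step 2: x=[9.2170] v=[-0.5502]
Step 3: x=[9.1369] v=[-0.8012]
Step 4: x=[9.0345] v=[-1.0241]
Step 5: x=[8.9134] v=[-1.2112]
Step 6: x=[8.7778] v=[-1.3559]
Step 7: x=[8.6325] v=[-1.4531]
Step 8: x=[8.4826] v=[-1.4995]
Step 9: x=[8.3333] v=[-1.4934]
Step 10: x=[8.1898] v=[-1.4351]
Step 11: x=[8.0572] v=[-1.3265]
Step 12: x=[7.9401] v=[-1.1715]
Step 13: x=[7.8426] v=[-0.9755]
Step 14: x=[7.7681] v=[-0.7454]
Step 15: x=[7.7192] v=[-0.4892]
Step 16: x=[7.6976] v=[-0.2159]
Step 17: x=[7.7041] v=[0.0649]
First v>=0 after going negative at step 17, time=1.7000

Answer: 1.7000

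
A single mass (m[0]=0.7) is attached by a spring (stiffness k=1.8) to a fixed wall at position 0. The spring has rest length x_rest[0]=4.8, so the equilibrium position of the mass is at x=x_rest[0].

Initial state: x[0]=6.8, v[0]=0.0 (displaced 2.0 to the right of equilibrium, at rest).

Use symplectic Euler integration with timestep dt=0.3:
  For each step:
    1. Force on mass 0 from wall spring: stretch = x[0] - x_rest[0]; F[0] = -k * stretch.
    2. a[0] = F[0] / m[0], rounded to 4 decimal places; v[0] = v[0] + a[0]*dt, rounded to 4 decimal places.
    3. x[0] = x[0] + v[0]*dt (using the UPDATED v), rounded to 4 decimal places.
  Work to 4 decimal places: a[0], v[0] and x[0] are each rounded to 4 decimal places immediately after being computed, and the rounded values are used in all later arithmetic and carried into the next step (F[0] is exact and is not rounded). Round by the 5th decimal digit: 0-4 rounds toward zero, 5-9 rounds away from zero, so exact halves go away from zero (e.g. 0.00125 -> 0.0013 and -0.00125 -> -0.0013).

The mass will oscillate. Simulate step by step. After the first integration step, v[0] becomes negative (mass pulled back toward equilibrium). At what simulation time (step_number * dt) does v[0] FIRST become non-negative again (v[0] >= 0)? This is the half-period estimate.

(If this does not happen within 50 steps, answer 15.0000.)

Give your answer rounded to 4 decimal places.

Step 0: x=[6.8000] v=[0.0000]
Step 1: x=[6.3371] v=[-1.5429]
Step 2: x=[5.5185] v=[-2.7287]
Step 3: x=[4.5336] v=[-3.2830]
Step 4: x=[3.6104] v=[-3.0775]
Step 5: x=[2.9625] v=[-2.1598]
Step 6: x=[2.7398] v=[-0.7423]
Step 7: x=[2.9939] v=[0.8470]
First v>=0 after going negative at step 7, time=2.1000

Answer: 2.1000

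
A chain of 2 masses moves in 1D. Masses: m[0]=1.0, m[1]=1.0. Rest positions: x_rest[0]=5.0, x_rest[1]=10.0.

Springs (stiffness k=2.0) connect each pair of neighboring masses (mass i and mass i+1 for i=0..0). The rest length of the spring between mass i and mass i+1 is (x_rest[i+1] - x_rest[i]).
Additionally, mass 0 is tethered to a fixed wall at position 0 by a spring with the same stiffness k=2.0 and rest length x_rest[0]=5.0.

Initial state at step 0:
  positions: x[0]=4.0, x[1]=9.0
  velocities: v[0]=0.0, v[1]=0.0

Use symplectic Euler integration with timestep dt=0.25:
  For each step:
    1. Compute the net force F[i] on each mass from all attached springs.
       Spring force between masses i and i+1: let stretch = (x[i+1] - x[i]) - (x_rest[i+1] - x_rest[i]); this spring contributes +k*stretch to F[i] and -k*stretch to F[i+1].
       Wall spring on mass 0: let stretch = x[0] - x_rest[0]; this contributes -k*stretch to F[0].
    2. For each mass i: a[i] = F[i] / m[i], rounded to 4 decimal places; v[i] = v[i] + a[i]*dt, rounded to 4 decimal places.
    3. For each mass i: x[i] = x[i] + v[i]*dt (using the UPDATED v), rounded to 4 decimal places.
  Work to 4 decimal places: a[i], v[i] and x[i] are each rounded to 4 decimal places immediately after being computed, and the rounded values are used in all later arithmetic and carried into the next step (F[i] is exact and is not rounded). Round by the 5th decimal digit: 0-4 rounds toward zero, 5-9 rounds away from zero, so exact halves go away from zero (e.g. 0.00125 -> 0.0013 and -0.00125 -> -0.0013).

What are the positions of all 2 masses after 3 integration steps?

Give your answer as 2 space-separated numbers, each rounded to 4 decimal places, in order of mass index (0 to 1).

Step 0: x=[4.0000 9.0000] v=[0.0000 0.0000]
Step 1: x=[4.1250 9.0000] v=[0.5000 0.0000]
Step 2: x=[4.3438 9.0156] v=[0.8750 0.0625]
Step 3: x=[4.6036 9.0723] v=[1.0390 0.2266]

Answer: 4.6036 9.0723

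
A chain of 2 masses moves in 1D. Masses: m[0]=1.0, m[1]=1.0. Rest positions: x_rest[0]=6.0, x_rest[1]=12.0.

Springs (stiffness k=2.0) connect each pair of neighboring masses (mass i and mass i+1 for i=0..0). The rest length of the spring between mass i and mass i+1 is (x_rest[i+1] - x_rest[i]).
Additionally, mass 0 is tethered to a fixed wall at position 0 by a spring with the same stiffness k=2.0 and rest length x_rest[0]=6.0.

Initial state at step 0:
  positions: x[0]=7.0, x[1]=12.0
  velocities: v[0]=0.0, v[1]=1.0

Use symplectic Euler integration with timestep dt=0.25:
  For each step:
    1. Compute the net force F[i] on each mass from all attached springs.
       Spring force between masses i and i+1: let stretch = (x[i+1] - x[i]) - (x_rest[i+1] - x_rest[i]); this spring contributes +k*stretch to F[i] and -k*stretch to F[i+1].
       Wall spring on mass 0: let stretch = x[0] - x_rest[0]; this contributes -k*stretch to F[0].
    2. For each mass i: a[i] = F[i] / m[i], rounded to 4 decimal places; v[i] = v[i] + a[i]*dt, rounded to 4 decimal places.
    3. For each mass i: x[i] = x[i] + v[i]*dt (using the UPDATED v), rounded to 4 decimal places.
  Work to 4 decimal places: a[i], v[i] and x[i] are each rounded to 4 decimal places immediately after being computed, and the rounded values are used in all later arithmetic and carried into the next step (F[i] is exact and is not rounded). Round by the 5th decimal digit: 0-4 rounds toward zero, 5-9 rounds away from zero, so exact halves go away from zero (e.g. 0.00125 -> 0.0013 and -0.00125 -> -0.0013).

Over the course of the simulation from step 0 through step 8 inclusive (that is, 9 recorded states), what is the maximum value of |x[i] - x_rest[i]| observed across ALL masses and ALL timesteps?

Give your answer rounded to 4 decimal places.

Answer: 1.3978

Derivation:
Step 0: x=[7.0000 12.0000] v=[0.0000 1.0000]
Step 1: x=[6.7500 12.3750] v=[-1.0000 1.5000]
Step 2: x=[6.3594 12.7969] v=[-1.5625 1.6875]
Step 3: x=[5.9785 13.1641] v=[-1.5235 1.4688]
Step 4: x=[5.7485 13.3831] v=[-0.9200 0.8760]
Step 5: x=[5.7543 13.3978] v=[0.0231 0.0587]
Step 6: x=[5.9962 13.2070] v=[0.9677 -0.7631]
Step 7: x=[6.3900 12.8649] v=[1.5750 -1.3685]
Step 8: x=[6.7944 12.4634] v=[1.6175 -1.6060]
Max displacement = 1.3978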